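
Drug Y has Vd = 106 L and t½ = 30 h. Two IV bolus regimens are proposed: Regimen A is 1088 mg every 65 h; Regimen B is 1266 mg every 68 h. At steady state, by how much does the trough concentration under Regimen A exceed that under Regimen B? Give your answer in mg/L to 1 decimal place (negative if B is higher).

-0.2 mg/L

Regimen A: f = (1/2)^(65/30) ≈ 0.2227; Cmin,ss = (1088/106)·f/(1−f) ≈ 2.941 mg/L.
Regimen B: f = (1/2)^(68/30) ≈ 0.2078; Cmin,ss = (1266/106)·f/(1−f) ≈ 3.133 mg/L.
Difference ≈ 2.941 − 3.133 ≈ -0.192 mg/L.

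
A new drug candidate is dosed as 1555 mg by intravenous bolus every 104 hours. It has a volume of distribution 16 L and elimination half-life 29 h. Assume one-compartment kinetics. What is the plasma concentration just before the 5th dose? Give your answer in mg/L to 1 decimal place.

8.8 mg/L

f = (1/2)^(τ/t½) = (1/2)^(104/29) ≈ 0.0833.
C₀ = D/Vd = 1555/16 ≈ 97.188 mg/L.
Before the 5th dose, 4 doses have been given. Superposition: Cmin = C₀·(f + f² + … + f^4).
≈ 97.188 × (0.0833 + 0.0069 + 0.0006 + 0.0000) ≈ 97.188 × 0.0908 ≈ 8.825 mg/L.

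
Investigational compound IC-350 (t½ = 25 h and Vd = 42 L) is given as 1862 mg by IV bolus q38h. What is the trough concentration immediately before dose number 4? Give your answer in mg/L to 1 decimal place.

22.7 mg/L

f = (1/2)^(τ/t½) = (1/2)^(38/25) ≈ 0.3487.
C₀ = D/Vd = 1862/42 ≈ 44.333 mg/L.
Before the 4th dose, 3 doses have been given. Superposition: Cmin = C₀·(f + f² + … + f^3).
≈ 44.333 × (0.3487 + 0.1216 + 0.0424) ≈ 44.333 × 0.5127 ≈ 22.730 mg/L.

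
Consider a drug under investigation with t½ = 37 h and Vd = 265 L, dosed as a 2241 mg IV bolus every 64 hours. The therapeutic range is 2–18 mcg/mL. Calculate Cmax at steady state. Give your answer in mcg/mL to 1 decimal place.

τ/t½ = 64/37 ≈ 1.7297, so fraction remaining f = (1/2)^(64/37) ≈ 0.3015.
At steady state, accumulation factor R = 1/(1 − e^(−kτ)) ≈ 1.4316.
Single-dose peak C₀ = D/Vd = 2241/265 ≈ 8.457 mcg/mL.
Steady-state peak Cmax,ss = C₀·R ≈ 8.457 × 1.4316 ≈ 12.107 mcg/mL.
Peak 12.1 mcg/mL vs MTC 18 mcg/mL: below toxic threshold.

12.1 mcg/mL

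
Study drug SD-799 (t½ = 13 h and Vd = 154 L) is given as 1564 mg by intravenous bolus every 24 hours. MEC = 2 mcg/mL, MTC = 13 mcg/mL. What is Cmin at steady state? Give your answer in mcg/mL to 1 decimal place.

3.9 mcg/mL

k = ln2/t½ = ln2/13 ≈ 0.053319 h⁻¹; fraction remaining f = e^(−kτ) = e^(−0.053319×24) ≈ 0.2781.
Accumulation ratio R = 1/(1 − f) ≈ 1/0.7219 ≈ 1.3852.
Single-dose peak C₀ = D/Vd = 1564/154 ≈ 10.156 mcg/mL.
Steady-state peak Cmax,ss = C₀·R ≈ 10.156 × 1.3852 ≈ 14.068 mcg/mL.
One interval later, Cmin,ss = Cmax,ss·e^(−kτ) ≈ 14.068 × 0.2781 ≈ 3.912 mcg/mL.
Trough 3.9 mcg/mL vs MEC 2 mcg/mL: adequate.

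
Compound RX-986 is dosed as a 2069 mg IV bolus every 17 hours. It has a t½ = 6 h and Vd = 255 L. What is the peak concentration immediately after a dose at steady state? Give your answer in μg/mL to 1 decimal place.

9.4 μg/mL

Over one 17-h interval, 17/6 ≈ 2.8333 half-lives elapse, leaving f ≈ 0.1403 of each dose.
At steady state, accumulation factor R = 1/(1 − e^(−kτ)) ≈ 1.1632.
Single-dose peak C₀ = D/Vd = 2069/255 ≈ 8.114 μg/mL.
Steady-state peak Cmax,ss = C₀·R ≈ 8.114 × 1.1632 ≈ 9.438 μg/mL.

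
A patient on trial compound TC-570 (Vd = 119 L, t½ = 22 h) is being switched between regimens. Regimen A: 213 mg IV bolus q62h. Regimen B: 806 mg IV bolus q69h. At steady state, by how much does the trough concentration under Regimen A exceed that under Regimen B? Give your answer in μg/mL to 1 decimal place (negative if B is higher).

Regimen A: f = (1/2)^(62/22) ≈ 0.1418; Cmin,ss = (213/119)·f/(1−f) ≈ 0.296 μg/mL.
Regimen B: f = (1/2)^(69/22) ≈ 0.1137; Cmin,ss = (806/119)·f/(1−f) ≈ 0.869 μg/mL.
Difference ≈ 0.296 − 0.869 ≈ -0.573 μg/mL.

-0.6 μg/mL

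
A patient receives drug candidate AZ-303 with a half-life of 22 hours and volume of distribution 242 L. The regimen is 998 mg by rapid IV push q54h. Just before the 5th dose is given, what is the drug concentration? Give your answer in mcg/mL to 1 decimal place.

0.9 mcg/mL

f = (1/2)^(τ/t½) = (1/2)^(54/22) ≈ 0.1824.
C₀ = D/Vd = 998/242 ≈ 4.124 mcg/mL.
Before the 5th dose, 4 doses have been given. Superposition: Cmin = C₀·(f + f² + … + f^4).
≈ 4.124 × (0.1824 + 0.0333 + 0.0061 + 0.0011) ≈ 4.124 × 0.2229 ≈ 0.919 mcg/mL.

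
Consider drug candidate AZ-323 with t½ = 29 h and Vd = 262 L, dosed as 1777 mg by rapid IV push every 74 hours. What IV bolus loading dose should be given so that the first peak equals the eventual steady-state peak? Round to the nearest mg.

f = (1/2)^(74/29) ≈ 0.170551; accumulation ratio R = 1/(1−f) ≈ 1.20562.
Loading dose to hit Cmax,ss on first dose: D_load = D_maint·R ≈ 1777 × 1.20562 ≈ 2142.39 mg.

2142 mg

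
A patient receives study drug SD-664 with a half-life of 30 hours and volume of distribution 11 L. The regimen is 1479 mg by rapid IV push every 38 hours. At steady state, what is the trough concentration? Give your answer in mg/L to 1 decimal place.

95.6 mg/L

τ/t½ = 38/30 ≈ 1.2667, so fraction remaining f = (1/2)^(38/30) ≈ 0.4156.
Accumulation ratio R = 1/(1 − f) ≈ 1/0.5844 ≈ 1.7112.
Single-dose peak C₀ = D/Vd = 1479/11 ≈ 134.455 mg/L.
Cmax,ss = C₀/(1 − f) ≈ 134.455/0.5844 ≈ 230.074 mg/L.
One interval later, Cmin,ss = Cmax,ss·e^(−kτ) ≈ 230.074 × 0.4156 ≈ 95.619 mg/L.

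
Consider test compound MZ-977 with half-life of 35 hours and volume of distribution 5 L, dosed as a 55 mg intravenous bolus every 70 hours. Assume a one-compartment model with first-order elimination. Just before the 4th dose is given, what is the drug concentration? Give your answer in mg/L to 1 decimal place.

3.6 mg/L

f = (1/2)^(τ/t½) = (1/2)^(70/35) ≈ 0.2500.
C₀ = D/Vd = 55/5 ≈ 11.000 mg/L.
Before the 4th dose, 3 doses have been given. Superposition: Cmin = C₀·(f + f² + … + f^3).
≈ 11.000 × (0.2500 + 0.0625 + 0.0156) ≈ 11.000 × 0.3281 ≈ 3.609 mg/L.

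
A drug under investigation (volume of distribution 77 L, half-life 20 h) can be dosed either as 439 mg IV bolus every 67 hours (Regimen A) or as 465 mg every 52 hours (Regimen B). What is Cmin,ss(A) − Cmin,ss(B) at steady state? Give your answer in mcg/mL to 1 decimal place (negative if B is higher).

Regimen A: f = (1/2)^(67/20) ≈ 0.0981; Cmin,ss = (439/77)·f/(1−f) ≈ 0.620 mcg/mL.
Regimen B: f = (1/2)^(52/20) ≈ 0.1649; Cmin,ss = (465/77)·f/(1−f) ≈ 1.192 mcg/mL.
Difference ≈ 0.620 − 1.192 ≈ -0.572 mcg/mL.

-0.6 mcg/mL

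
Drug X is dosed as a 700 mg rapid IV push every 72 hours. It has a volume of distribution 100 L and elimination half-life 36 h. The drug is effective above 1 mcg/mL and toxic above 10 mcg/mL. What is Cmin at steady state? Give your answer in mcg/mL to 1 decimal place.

2.3 mcg/mL

τ = 72 h = 2 half-lives, so f = (1/2)^2 = 0.25.
Accumulation ratio R = 1/(1 − f) = 1/0.75 = 4/3.
Single-dose peak C₀ = D/Vd = 700/100 = 7 mcg/mL.
Steady-state peak Cmax,ss = C₀·R = 7 × 4/3 ≈ 9.333 mcg/mL.
Steady-state trough Cmin,ss = Cmax,ss·f ≈ 9.333 × 0.25 ≈ 2.333 mcg/mL.
Trough 2.3 mcg/mL vs MEC 1 mcg/mL: adequate.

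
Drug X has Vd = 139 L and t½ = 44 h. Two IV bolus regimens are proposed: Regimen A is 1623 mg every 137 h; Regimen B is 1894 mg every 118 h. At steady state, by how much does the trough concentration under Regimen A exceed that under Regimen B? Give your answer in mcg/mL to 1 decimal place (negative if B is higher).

-1.0 mcg/mL

Regimen A: f = (1/2)^(137/44) ≈ 0.1155; Cmin,ss = (1623/139)·f/(1−f) ≈ 1.525 mcg/mL.
Regimen B: f = (1/2)^(118/44) ≈ 0.1558; Cmin,ss = (1894/139)·f/(1−f) ≈ 2.515 mcg/mL.
Difference ≈ 1.525 − 2.515 ≈ -0.990 mcg/mL.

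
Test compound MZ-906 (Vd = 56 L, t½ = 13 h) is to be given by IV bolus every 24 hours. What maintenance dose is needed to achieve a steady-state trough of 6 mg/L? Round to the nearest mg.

τ/t½ = 24/13 ≈ 1.8462, so f = (1/2)^(24/13) ≈ 0.278133.
Cmin,ss = (D/Vd)·f/(1−f), so D = Cmin,ss·Vd·(1−f)/f.
D = 6 × 56 × (1−f)/f ≈ 6 × 56 × 2.59540 ≈ 872.05 mg.

872 mg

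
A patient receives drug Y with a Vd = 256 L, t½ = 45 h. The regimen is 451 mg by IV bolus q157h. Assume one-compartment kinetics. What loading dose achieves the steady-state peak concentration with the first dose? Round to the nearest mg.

495 mg

f = (1/2)^(157/45) ≈ 0.089072; accumulation ratio R = 1/(1−f) ≈ 1.09778.
Loading dose to hit Cmax,ss on first dose: D_load = D_maint·R ≈ 451 × 1.09778 ≈ 495.10 mg.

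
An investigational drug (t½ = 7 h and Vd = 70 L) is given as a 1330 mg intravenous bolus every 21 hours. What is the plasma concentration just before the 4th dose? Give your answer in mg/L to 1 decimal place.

f = (1/2)^(τ/t½) = (1/2)^(21/7) ≈ 0.1250.
C₀ = D/Vd = 1330/70 ≈ 19.000 mg/L.
Before the 4th dose, 3 doses have been given. Superposition: Cmin = C₀·(f + f² + … + f^3).
≈ 19.000 × (0.1250 + 0.0156 + 0.0020) ≈ 19.000 × 0.1426 ≈ 2.709 mg/L.

2.7 mg/L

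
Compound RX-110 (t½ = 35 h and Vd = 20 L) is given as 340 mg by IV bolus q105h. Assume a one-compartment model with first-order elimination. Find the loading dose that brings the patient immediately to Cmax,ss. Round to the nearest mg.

f = (1/2)^(105/35) ≈ 0.125000; accumulation ratio R = 1/(1−f) ≈ 1.14286.
Loading dose to hit Cmax,ss on first dose: D_load = D_maint·R ≈ 340 × 1.14286 ≈ 388.57 mg.

389 mg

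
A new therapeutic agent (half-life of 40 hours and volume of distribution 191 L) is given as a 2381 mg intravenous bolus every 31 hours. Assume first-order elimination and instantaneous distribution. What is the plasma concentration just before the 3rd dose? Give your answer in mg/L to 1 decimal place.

11.5 mg/L

f = (1/2)^(τ/t½) = (1/2)^(31/40) ≈ 0.5844.
C₀ = D/Vd = 2381/191 ≈ 12.466 mg/L.
Before the 3rd dose, 2 doses have been given. Superposition: Cmin = C₀·(f + f²).
≈ 12.466 × (0.5844 + 0.3415) ≈ 12.466 × 0.9259 ≈ 11.542 mg/L.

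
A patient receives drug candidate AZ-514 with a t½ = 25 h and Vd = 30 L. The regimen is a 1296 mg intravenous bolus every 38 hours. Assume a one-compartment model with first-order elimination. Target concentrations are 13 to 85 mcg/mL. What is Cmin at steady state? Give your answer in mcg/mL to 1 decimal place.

Over one 38-h interval, 38/25 ≈ 1.52 half-lives elapse, leaving f ≈ 0.3487 of each dose.
Accumulation ratio R = 1/(1 − f) ≈ 1/0.6513 ≈ 1.5354.
Single-dose peak C₀ = D/Vd = 1296/30 ≈ 43.200 mcg/mL.
Steady-state peak Cmax,ss = C₀·R ≈ 43.200 × 1.5354 ≈ 66.329 mcg/mL.
One interval later, Cmin,ss = Cmax,ss·e^(−kτ) ≈ 66.329 × 0.3487 ≈ 23.129 mcg/mL.
Trough 23.1 mcg/mL vs MEC 13 mcg/mL: adequate.

23.1 mcg/mL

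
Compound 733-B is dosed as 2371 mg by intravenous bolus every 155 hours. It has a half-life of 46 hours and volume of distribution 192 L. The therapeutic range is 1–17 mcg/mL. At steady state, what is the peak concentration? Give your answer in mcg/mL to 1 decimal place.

13.7 mcg/mL

Over one 155-h interval, 155/46 ≈ 3.3696 half-lives elapse, leaving f ≈ 0.0968 of each dose.
At steady state, accumulation factor R = 1/(1 − e^(−kτ)) ≈ 1.1072.
Single-dose peak C₀ = D/Vd = 2371/192 ≈ 12.349 mcg/mL.
Cmax,ss = C₀/(1 − f) ≈ 12.349/0.9032 ≈ 13.672 mcg/mL.
Peak 13.7 mcg/mL vs MTC 17 mcg/mL: below toxic threshold.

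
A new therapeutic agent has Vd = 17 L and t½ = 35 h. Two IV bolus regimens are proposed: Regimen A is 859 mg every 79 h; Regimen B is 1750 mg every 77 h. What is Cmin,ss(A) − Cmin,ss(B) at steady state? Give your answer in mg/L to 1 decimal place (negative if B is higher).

Regimen A: f = (1/2)^(79/35) ≈ 0.2092; Cmin,ss = (859/17)·f/(1−f) ≈ 13.367 mg/L.
Regimen B: f = (1/2)^(77/35) ≈ 0.2176; Cmin,ss = (1750/17)·f/(1−f) ≈ 28.630 mg/L.
Difference ≈ 13.367 − 28.630 ≈ -15.263 mg/L.

-15.3 mg/L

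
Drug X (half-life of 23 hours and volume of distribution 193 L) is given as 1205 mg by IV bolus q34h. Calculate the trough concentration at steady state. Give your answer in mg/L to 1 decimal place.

k = ln2/t½ = ln2/23 ≈ 0.030137 h⁻¹; fraction remaining f = e^(−kτ) = e^(−0.030137×34) ≈ 0.3589.
Single-dose peak C₀ = D/Vd = 1205/193 ≈ 6.244 mg/L.
Steady-state trough Cmin,ss = C₀·f/(1−f) ≈ 6.244 × 0.3589/0.6411 ≈ 3.496 mg/L.

3.5 mg/L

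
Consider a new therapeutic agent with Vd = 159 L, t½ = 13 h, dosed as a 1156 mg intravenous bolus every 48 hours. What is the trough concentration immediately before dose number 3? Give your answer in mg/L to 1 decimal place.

0.6 mg/L

f = (1/2)^(τ/t½) = (1/2)^(48/13) ≈ 0.0774.
C₀ = D/Vd = 1156/159 ≈ 7.270 mg/L.
Before the 3rd dose, 2 doses have been given. Superposition: Cmin = C₀·(f + f²).
≈ 7.270 × (0.0774 + 0.0060) ≈ 7.270 × 0.0834 ≈ 0.606 mg/L.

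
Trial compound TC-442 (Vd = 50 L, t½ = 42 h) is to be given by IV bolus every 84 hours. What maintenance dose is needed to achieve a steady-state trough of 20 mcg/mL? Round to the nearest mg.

τ/t½ = 84/42 ≈ 2, so f = (1/2)^(84/42) ≈ 0.250000.
Cmin,ss = (D/Vd)·f/(1−f), so D = Cmin,ss·Vd·(1−f)/f.
D = 20 × 50 × (1−f)/f ≈ 20 × 50 × 3.00000 ≈ 3000.00 mg.

3000 mg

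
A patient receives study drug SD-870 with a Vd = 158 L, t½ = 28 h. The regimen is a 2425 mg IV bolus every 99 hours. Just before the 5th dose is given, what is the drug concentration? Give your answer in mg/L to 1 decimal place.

f = (1/2)^(τ/t½) = (1/2)^(99/28) ≈ 0.0862.
C₀ = D/Vd = 2425/158 ≈ 15.348 mg/L.
Before the 5th dose, 4 doses have been given. Superposition: Cmin = C₀·(f + f² + … + f^4).
≈ 15.348 × (0.0862 + 0.0074 + 0.0006 + 0.0001) ≈ 15.348 × 0.0943 ≈ 1.447 mg/L.

1.4 mg/L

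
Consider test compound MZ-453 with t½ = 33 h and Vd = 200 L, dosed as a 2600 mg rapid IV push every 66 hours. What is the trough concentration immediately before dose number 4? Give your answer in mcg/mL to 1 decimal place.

f = (1/2)^(τ/t½) = (1/2)^(66/33) ≈ 0.2500.
C₀ = D/Vd = 2600/200 ≈ 13.000 mcg/mL.
Before the 4th dose, 3 doses have been given. Superposition: Cmin = C₀·(f + f² + … + f^3).
≈ 13.000 × (0.2500 + 0.0625 + 0.0156) ≈ 13.000 × 0.3281 ≈ 4.265 mcg/mL.

4.3 mcg/mL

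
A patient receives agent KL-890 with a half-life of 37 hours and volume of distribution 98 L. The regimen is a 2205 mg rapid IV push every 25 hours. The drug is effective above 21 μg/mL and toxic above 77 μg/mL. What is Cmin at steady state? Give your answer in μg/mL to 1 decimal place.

τ/t½ = 25/37 ≈ 0.67568, so fraction remaining f = (1/2)^(25/37) ≈ 0.6260.
At steady state, accumulation factor R = 1/(1 − e^(−kτ)) ≈ 2.6738.
Single-dose peak C₀ = D/Vd = 2205/98 ≈ 22.500 μg/mL.
Cmax,ss = C₀/(1 − f) ≈ 22.500/0.3740 ≈ 60.160 μg/mL.
One interval later, Cmin,ss = Cmax,ss·e^(−kτ) ≈ 60.160 × 0.6260 ≈ 37.660 μg/mL.
Trough 37.7 μg/mL vs MEC 21 μg/mL: adequate.

37.7 μg/mL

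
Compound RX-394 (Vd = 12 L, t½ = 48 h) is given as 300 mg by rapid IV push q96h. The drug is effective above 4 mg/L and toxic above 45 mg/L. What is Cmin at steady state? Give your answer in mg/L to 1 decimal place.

8.3 mg/L

The dosing interval is 2 half-lives, so f = 2^(−2) = 0.25.
Accumulation ratio R = 1/(1 − f) = 1/0.75 = 4/3.
Single-dose peak C₀ = D/Vd = 300/12 = 25 mg/L.
Steady-state peak Cmax,ss = C₀·R = 25 × 4/3 ≈ 33.333 mg/L.
Steady-state trough Cmin,ss = Cmax,ss·f ≈ 33.333 × 0.25 ≈ 8.333 mg/L.
Trough 8.3 mg/L vs MEC 4 mg/L: adequate.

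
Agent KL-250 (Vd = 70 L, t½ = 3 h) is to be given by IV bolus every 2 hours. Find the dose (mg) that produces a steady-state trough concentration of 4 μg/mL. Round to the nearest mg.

164 mg

τ/t½ = 2/3 ≈ 0.66667, so f = (1/2)^(2/3) ≈ 0.629961.
Cmin,ss = (D/Vd)·f/(1−f), so D = Cmin,ss·Vd·(1−f)/f.
D = 4 × 70 × (1−f)/f ≈ 4 × 70 × 0.58740 ≈ 164.47 mg.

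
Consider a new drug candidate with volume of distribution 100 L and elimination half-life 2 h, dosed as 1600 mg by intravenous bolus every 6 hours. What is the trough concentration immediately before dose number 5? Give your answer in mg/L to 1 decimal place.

f = (1/2)^(τ/t½) = (1/2)^(6/2) ≈ 0.1250.
C₀ = D/Vd = 1600/100 ≈ 16.000 mg/L.
Before the 5th dose, 4 doses have been given. Superposition: Cmin = C₀·(f + f² + … + f^4).
≈ 16.000 × (0.1250 + 0.0156 + 0.0020 + 0.0002) ≈ 16.000 × 0.1428 ≈ 2.285 mg/L.

2.3 mg/L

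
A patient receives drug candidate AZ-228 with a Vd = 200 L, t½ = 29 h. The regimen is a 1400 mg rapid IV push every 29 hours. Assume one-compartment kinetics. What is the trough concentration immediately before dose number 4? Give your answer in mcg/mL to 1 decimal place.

f = (1/2)^(τ/t½) = (1/2)^(29/29) ≈ 0.5000.
C₀ = D/Vd = 1400/200 ≈ 7.000 mcg/mL.
Before the 4th dose, 3 doses have been given. Superposition: Cmin = C₀·(f + f² + … + f^3).
≈ 7.000 × (0.5000 + 0.2500 + 0.1250) ≈ 7.000 × 0.8750 ≈ 6.125 mcg/mL.

6.1 mcg/mL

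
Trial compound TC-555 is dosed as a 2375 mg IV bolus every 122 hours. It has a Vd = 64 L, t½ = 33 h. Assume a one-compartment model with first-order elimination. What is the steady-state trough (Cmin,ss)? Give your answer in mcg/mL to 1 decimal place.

3.1 mcg/mL

k = ln2/t½ = ln2/33 ≈ 0.021004 h⁻¹; fraction remaining f = e^(−kτ) = e^(−0.021004×122) ≈ 0.0771.
Single-dose peak C₀ = D/Vd = 2375/64 ≈ 37.109 mcg/mL.
Steady-state trough Cmin,ss = C₀·f/(1−f) ≈ 37.109 × 0.0771/0.9229 ≈ 3.100 mcg/mL.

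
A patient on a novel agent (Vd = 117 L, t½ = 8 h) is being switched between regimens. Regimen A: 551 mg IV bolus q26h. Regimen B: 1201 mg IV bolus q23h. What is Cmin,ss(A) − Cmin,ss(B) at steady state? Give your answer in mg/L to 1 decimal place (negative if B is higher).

Regimen A: f = (1/2)^(26/8) ≈ 0.1051; Cmin,ss = (551/117)·f/(1−f) ≈ 0.553 mg/L.
Regimen B: f = (1/2)^(23/8) ≈ 0.1363; Cmin,ss = (1201/117)·f/(1−f) ≈ 1.620 mg/L.
Difference ≈ 0.553 − 1.620 ≈ -1.067 mg/L.

-1.1 mg/L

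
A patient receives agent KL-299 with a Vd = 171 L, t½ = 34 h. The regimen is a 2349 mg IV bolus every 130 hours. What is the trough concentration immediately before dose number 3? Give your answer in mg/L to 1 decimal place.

1.0 mg/L

f = (1/2)^(τ/t½) = (1/2)^(130/34) ≈ 0.0706.
C₀ = D/Vd = 2349/171 ≈ 13.737 mg/L.
Before the 3rd dose, 2 doses have been given. Superposition: Cmin = C₀·(f + f²).
≈ 13.737 × (0.0706 + 0.0050) ≈ 13.737 × 0.0756 ≈ 1.039 mg/L.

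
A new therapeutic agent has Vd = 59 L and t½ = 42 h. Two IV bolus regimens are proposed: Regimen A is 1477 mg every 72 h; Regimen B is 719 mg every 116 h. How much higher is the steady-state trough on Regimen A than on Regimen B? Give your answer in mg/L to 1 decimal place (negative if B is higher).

8.9 mg/L

Regimen A: f = (1/2)^(72/42) ≈ 0.3048; Cmin,ss = (1477/59)·f/(1−f) ≈ 10.976 mg/L.
Regimen B: f = (1/2)^(116/42) ≈ 0.1474; Cmin,ss = (719/59)·f/(1−f) ≈ 2.107 mg/L.
Difference ≈ 10.976 − 2.107 ≈ 8.869 mg/L.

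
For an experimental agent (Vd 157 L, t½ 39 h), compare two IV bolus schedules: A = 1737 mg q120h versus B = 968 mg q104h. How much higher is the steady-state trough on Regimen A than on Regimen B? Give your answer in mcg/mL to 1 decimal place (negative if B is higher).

Regimen A: f = (1/2)^(120/39) ≈ 0.1185; Cmin,ss = (1737/157)·f/(1−f) ≈ 1.487 mcg/mL.
Regimen B: f = (1/2)^(104/39) ≈ 0.1575; Cmin,ss = (968/157)·f/(1−f) ≈ 1.153 mcg/mL.
Difference ≈ 1.487 − 1.153 ≈ 0.334 mcg/mL.

0.3 mcg/mL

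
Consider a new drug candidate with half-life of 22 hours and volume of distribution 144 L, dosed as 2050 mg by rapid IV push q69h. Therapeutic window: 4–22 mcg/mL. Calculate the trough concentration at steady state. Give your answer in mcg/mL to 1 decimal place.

Over one 69-h interval, 69/22 ≈ 3.1364 half-lives elapse, leaving f ≈ 0.1137 of each dose.
At steady state, accumulation factor R = 1/(1 − e^(−kτ)) ≈ 1.1283.
Single-dose peak C₀ = D/Vd = 2050/144 ≈ 14.236 mcg/mL.
Cmax,ss = C₀/(1 − f) ≈ 14.236/0.8863 ≈ 16.062 mcg/mL.
Steady-state trough Cmin,ss = Cmax,ss·f ≈ 16.062 × 0.1137 ≈ 1.826 mcg/mL.
Trough 1.8 mcg/mL vs MEC 4 mcg/mL: subtherapeutic.

1.8 mcg/mL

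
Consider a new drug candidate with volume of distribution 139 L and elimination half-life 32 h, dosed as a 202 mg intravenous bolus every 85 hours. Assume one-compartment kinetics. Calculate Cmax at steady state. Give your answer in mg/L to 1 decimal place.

1.7 mg/L

Over one 85-h interval, 85/32 ≈ 2.6562 half-lives elapse, leaving f ≈ 0.1586 of each dose.
At steady state, accumulation factor R = 1/(1 − e^(−kτ)) ≈ 1.1885.
Single-dose peak C₀ = D/Vd = 202/139 ≈ 1.453 mg/L.
Steady-state peak Cmax,ss = C₀·R ≈ 1.453 × 1.1885 ≈ 1.727 mg/L.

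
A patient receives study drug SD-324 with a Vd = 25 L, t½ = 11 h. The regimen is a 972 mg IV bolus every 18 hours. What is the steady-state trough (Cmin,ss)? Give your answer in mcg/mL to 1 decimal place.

18.4 mcg/mL

Over one 18-h interval, 18/11 ≈ 1.6364 half-lives elapse, leaving f ≈ 0.3217 of each dose.
Single-dose peak C₀ = D/Vd = 972/25 ≈ 38.880 mcg/mL.
Steady-state trough Cmin,ss = C₀·f/(1−f) ≈ 38.880 × 0.3217/0.6783 ≈ 18.440 mcg/mL.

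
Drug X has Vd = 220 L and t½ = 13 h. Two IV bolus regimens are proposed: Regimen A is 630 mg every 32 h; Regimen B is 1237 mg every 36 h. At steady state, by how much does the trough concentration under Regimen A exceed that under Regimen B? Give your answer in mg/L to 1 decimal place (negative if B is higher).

Regimen A: f = (1/2)^(32/13) ≈ 0.1816; Cmin,ss = (630/220)·f/(1−f) ≈ 0.635 mg/L.
Regimen B: f = (1/2)^(36/13) ≈ 0.1467; Cmin,ss = (1237/220)·f/(1−f) ≈ 0.967 mg/L.
Difference ≈ 0.635 − 0.967 ≈ -0.332 mg/L.

-0.3 mg/L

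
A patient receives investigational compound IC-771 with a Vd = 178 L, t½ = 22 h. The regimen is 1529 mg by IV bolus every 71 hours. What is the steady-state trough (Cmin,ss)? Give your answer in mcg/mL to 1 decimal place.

1.0 mcg/mL

τ/t½ = 71/22 ≈ 3.2273, so fraction remaining f = (1/2)^(71/22) ≈ 0.1068.
Accumulation ratio R = 1/(1 − f) ≈ 1/0.8932 ≈ 1.1196.
Each bolus raises the concentration by D/Vd = 1529/178 ≈ 8.590 mcg/mL.
Steady-state peak Cmax,ss = C₀·R ≈ 8.590 × 1.1196 ≈ 9.617 mcg/mL.
Steady-state trough Cmin,ss = Cmax,ss·f ≈ 9.617 × 0.1068 ≈ 1.027 mcg/mL.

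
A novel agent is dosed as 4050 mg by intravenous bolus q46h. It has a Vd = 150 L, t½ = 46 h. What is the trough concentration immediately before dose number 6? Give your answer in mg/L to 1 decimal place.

f = (1/2)^(τ/t½) = (1/2)^(46/46) ≈ 0.5000.
C₀ = D/Vd = 4050/150 ≈ 27.000 mg/L.
Before the 6th dose, 5 doses have been given. Superposition: Cmin = C₀·(f + f² + … + f^5).
≈ 27.000 × (0.5000 + 0.2500 + 0.1250 + 0.0625 + 0.0313) ≈ 27.000 × 0.9688 ≈ 26.158 mg/L.

26.2 mg/L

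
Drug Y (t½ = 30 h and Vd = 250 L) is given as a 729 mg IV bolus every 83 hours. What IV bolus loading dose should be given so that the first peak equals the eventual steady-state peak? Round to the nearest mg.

f = (1/2)^(83/30) ≈ 0.146943; accumulation ratio R = 1/(1−f) ≈ 1.17225.
Loading dose to hit Cmax,ss on first dose: D_load = D_maint·R ≈ 729 × 1.17225 ≈ 854.57 mg.

855 mg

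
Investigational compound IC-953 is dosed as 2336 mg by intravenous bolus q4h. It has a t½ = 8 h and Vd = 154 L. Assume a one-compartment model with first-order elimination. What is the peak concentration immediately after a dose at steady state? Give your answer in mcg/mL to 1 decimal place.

τ/t½ = 4/8 ≈ 0.5, so fraction remaining f = (1/2)^(4/8) ≈ 0.7071.
Accumulation ratio R = 1/(1 − f) ≈ 1/0.2929 ≈ 3.4141.
Single-dose peak C₀ = D/Vd = 2336/154 ≈ 15.169 mcg/mL.
Steady-state peak Cmax,ss = C₀·R ≈ 15.169 × 3.4141 ≈ 51.788 mcg/mL.

51.8 mcg/mL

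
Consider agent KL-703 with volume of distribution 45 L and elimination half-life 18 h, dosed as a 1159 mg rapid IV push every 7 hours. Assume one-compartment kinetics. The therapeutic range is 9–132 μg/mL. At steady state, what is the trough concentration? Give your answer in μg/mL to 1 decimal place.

τ/t½ = 7/18 ≈ 0.38889, so fraction remaining f = (1/2)^(7/18) ≈ 0.7637.
Each bolus raises the concentration by D/Vd = 1159/45 ≈ 25.756 μg/mL.
Steady-state trough Cmin,ss = C₀·f/(1−f) ≈ 25.756 × 0.7637/0.2363 ≈ 83.241 μg/mL.
Trough 83.2 μg/mL vs MEC 9 μg/mL: adequate.

83.2 μg/mL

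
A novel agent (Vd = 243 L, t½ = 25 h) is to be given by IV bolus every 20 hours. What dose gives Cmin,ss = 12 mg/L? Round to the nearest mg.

2161 mg

τ/t½ = 20/25 ≈ 0.8, so f = (1/2)^(20/25) ≈ 0.574349.
Cmin,ss = (D/Vd)·f/(1−f), so D = Cmin,ss·Vd·(1−f)/f.
D = 12 × 243 × (1−f)/f ≈ 12 × 243 × 0.74110 ≈ 2161.05 mg.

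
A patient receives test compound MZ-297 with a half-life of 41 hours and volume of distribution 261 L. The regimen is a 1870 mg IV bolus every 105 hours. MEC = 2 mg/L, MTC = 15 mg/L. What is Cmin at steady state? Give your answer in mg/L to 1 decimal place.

1.5 mg/L

k = ln2/t½ = ln2/41 ≈ 0.016906 h⁻¹; fraction remaining f = e^(−kτ) = e^(−0.016906×105) ≈ 0.1695.
Accumulation ratio R = 1/(1 − f) ≈ 1/0.8305 ≈ 1.2041.
Each bolus raises the concentration by D/Vd = 1870/261 ≈ 7.165 mg/L.
Steady-state peak Cmax,ss = C₀·R ≈ 7.165 × 1.2041 ≈ 8.627 mg/L.
One interval later, Cmin,ss = Cmax,ss·e^(−kτ) ≈ 8.627 × 0.1695 ≈ 1.462 mg/L.
Trough 1.5 mg/L vs MEC 2 mg/L: subtherapeutic.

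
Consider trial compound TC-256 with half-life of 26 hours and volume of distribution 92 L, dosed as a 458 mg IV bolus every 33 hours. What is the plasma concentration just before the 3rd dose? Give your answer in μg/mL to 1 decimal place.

f = (1/2)^(τ/t½) = (1/2)^(33/26) ≈ 0.4149.
C₀ = D/Vd = 458/92 ≈ 4.978 μg/mL.
Before the 3rd dose, 2 doses have been given. Superposition: Cmin = C₀·(f + f²).
≈ 4.978 × (0.4149 + 0.1721) ≈ 4.978 × 0.5870 ≈ 2.922 μg/mL.

2.9 μg/mL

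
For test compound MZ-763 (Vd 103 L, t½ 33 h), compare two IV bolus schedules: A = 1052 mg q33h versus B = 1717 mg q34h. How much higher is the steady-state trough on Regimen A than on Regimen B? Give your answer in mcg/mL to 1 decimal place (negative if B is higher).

Regimen A: f = (1/2)^(33/33) ≈ 0.5000; Cmin,ss = (1052/103)·f/(1−f) ≈ 10.214 mcg/mL.
Regimen B: f = (1/2)^(34/33) ≈ 0.4896; Cmin,ss = (1717/103)·f/(1−f) ≈ 15.991 mcg/mL.
Difference ≈ 10.214 − 15.991 ≈ -5.777 mcg/mL.

-5.8 mcg/mL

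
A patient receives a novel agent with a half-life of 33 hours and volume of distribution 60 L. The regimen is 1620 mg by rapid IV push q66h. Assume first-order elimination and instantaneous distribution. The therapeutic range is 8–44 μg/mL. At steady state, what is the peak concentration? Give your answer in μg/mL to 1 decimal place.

τ = 66 h = 2 half-lives, so f = (1/2)^2 = 0.25.
Accumulation ratio R = 1/(1 − f) = 1/0.75 = 4/3.
Single-dose peak C₀ = D/Vd = 1620/60 = 27 μg/mL.
Steady-state peak Cmax,ss = C₀·R = 27 × 4/3 ≈ 36.000 μg/mL.
Peak 36.0 μg/mL vs MTC 44 μg/mL: below toxic threshold.

36.0 μg/mL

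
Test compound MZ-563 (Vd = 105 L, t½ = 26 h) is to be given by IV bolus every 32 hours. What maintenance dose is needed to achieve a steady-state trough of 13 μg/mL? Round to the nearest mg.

1839 mg

τ/t½ = 32/26 ≈ 1.2308, so f = (1/2)^(32/26) ≈ 0.426090.
Cmin,ss = (D/Vd)·f/(1−f), so D = Cmin,ss·Vd·(1−f)/f.
D = 13 × 105 × (1−f)/f ≈ 13 × 105 × 1.34692 ≈ 1838.55 mg.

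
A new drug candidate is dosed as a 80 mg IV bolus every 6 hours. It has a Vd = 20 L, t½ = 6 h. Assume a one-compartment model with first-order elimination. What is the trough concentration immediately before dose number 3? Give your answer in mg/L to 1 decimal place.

3.0 mg/L

f = (1/2)^(τ/t½) = (1/2)^(6/6) ≈ 0.5000.
C₀ = D/Vd = 80/20 ≈ 4.000 mg/L.
Before the 3rd dose, 2 doses have been given. Superposition: Cmin = C₀·(f + f²).
≈ 4.000 × (0.5000 + 0.2500) ≈ 4.000 × 0.7500 ≈ 3.000 mg/L.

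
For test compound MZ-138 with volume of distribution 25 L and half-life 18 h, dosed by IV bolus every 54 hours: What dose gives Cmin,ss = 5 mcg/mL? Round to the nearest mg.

τ/t½ = 54/18 ≈ 3, so f = (1/2)^(54/18) ≈ 0.125000.
Cmin,ss = (D/Vd)·f/(1−f), so D = Cmin,ss·Vd·(1−f)/f.
D = 5 × 25 × (1−f)/f ≈ 5 × 25 × 7.00000 ≈ 875.00 mg.

875 mg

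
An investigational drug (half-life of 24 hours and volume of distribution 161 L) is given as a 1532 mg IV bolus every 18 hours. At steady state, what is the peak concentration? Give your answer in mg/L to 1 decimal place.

k = ln2/t½ = ln2/24 ≈ 0.028881 h⁻¹; fraction remaining f = e^(−kτ) = e^(−0.028881×18) ≈ 0.5946.
At steady state, accumulation factor R = 1/(1 − e^(−kτ)) ≈ 2.4667.
Each bolus raises the concentration by D/Vd = 1532/161 ≈ 9.516 mg/L.
Steady-state peak Cmax,ss = C₀·R ≈ 9.516 × 2.4667 ≈ 23.473 mg/L.

23.5 mg/L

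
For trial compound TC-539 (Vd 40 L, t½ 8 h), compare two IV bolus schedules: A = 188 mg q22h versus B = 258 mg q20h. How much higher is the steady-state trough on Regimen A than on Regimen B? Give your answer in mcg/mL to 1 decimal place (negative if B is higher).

-0.6 mcg/mL

Regimen A: f = (1/2)^(22/8) ≈ 0.1487; Cmin,ss = (188/40)·f/(1−f) ≈ 0.821 mcg/mL.
Regimen B: f = (1/2)^(20/8) ≈ 0.1768; Cmin,ss = (258/40)·f/(1−f) ≈ 1.385 mcg/mL.
Difference ≈ 0.821 − 1.385 ≈ -0.564 mcg/mL.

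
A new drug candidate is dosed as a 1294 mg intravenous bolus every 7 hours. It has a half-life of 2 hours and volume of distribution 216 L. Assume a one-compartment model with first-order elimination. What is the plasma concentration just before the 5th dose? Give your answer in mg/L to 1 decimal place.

f = (1/2)^(τ/t½) = (1/2)^(7/2) ≈ 0.0884.
C₀ = D/Vd = 1294/216 ≈ 5.991 mg/L.
Before the 5th dose, 4 doses have been given. Superposition: Cmin = C₀·(f + f² + … + f^4).
≈ 5.991 × (0.0884 + 0.0078 + 0.0007 + 0.0001) ≈ 5.991 × 0.0970 ≈ 0.581 mg/L.

0.6 mg/L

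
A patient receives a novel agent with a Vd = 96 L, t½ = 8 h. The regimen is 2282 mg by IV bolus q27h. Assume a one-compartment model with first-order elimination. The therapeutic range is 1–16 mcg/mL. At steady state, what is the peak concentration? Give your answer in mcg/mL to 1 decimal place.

26.3 mcg/mL

k = ln2/t½ = ln2/8 ≈ 0.086643 h⁻¹; fraction remaining f = e^(−kτ) = e^(−0.086643×27) ≈ 0.0964.
Accumulation ratio R = 1/(1 − f) ≈ 1/0.9036 ≈ 1.1067.
Single-dose peak C₀ = D/Vd = 2282/96 ≈ 23.771 mcg/mL.
Steady-state peak Cmax,ss = C₀·R ≈ 23.771 × 1.1067 ≈ 26.307 mcg/mL.
Peak 26.3 mcg/mL vs MTC 16 mcg/mL: exceeds toxic threshold.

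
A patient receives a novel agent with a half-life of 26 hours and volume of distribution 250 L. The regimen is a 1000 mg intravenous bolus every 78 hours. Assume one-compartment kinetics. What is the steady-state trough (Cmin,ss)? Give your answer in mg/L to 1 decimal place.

0.6 mg/L

The dosing interval is 3 half-lives, so f = 2^(−3) = 0.125.
At steady state, R = 1/(1 − 0.125) = 8/7.
Single-dose peak C₀ = D/Vd = 1000/250 = 4 mg/L.
Steady-state peak Cmax,ss = C₀·R = 4 × 8/7 ≈ 4.571 mg/L.
Steady-state trough Cmin,ss = Cmax,ss·f ≈ 4.571 × 0.125 ≈ 0.571 mg/L.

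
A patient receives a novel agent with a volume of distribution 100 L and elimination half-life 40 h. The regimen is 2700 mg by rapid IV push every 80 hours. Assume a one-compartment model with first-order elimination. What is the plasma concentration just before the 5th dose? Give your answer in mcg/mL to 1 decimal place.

9.0 mcg/mL

f = (1/2)^(τ/t½) = (1/2)^(80/40) ≈ 0.2500.
C₀ = D/Vd = 2700/100 ≈ 27.000 mcg/mL.
Before the 5th dose, 4 doses have been given. Superposition: Cmin = C₀·(f + f² + … + f^4).
≈ 27.000 × (0.2500 + 0.0625 + 0.0156 + 0.0039) ≈ 27.000 × 0.3320 ≈ 8.964 mcg/mL.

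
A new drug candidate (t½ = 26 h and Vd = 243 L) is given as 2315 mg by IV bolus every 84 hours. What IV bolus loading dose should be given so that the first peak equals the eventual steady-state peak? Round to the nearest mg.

2591 mg

f = (1/2)^(84/26) ≈ 0.106523; accumulation ratio R = 1/(1−f) ≈ 1.11922.
Loading dose to hit Cmax,ss on first dose: D_load = D_maint·R ≈ 2315 × 1.11922 ≈ 2590.99 mg.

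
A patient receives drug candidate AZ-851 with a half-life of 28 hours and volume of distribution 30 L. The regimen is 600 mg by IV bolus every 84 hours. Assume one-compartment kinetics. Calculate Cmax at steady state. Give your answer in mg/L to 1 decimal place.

The dosing interval is 3 half-lives, so f = 2^(−3) = 0.125.
Accumulation ratio R = 1/(1 − f) = 1/0.875 = 8/7.
Single-dose peak C₀ = D/Vd = 600/30 = 20 mg/L.
Steady-state peak Cmax,ss = C₀·R = 20 × 8/7 ≈ 22.857 mg/L.

22.9 mg/L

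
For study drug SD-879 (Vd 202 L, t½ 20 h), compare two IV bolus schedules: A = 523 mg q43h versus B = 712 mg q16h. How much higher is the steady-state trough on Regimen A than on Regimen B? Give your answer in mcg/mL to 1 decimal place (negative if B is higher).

Regimen A: f = (1/2)^(43/20) ≈ 0.2253; Cmin,ss = (523/202)·f/(1−f) ≈ 0.753 mcg/mL.
Regimen B: f = (1/2)^(16/20) ≈ 0.5743; Cmin,ss = (712/202)·f/(1−f) ≈ 4.755 mcg/mL.
Difference ≈ 0.753 − 4.755 ≈ -4.002 mcg/mL.

-4.0 mcg/mL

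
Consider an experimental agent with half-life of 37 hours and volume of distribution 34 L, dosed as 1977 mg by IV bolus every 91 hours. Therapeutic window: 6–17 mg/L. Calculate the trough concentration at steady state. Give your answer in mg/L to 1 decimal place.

12.9 mg/L

k = ln2/t½ = ln2/37 ≈ 0.018734 h⁻¹; fraction remaining f = e^(−kτ) = e^(−0.018734×91) ≈ 0.1818.
Accumulation ratio R = 1/(1 − f) ≈ 1/0.8182 ≈ 1.2222.
Single-dose peak C₀ = D/Vd = 1977/34 ≈ 58.147 mg/L.
Cmax,ss = C₀/(1 − f) ≈ 58.147/0.8182 ≈ 71.067 mg/L.
One interval later, Cmin,ss = Cmax,ss·e^(−kτ) ≈ 71.067 × 0.1818 ≈ 12.920 mg/L.
Trough 12.9 mg/L vs MEC 6 mg/L: adequate.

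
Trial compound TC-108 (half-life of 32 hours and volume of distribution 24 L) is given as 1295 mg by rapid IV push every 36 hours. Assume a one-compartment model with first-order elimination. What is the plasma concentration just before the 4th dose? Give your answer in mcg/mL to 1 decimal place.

41.3 mcg/mL

f = (1/2)^(τ/t½) = (1/2)^(36/32) ≈ 0.4585.
C₀ = D/Vd = 1295/24 ≈ 53.958 mcg/mL.
Before the 4th dose, 3 doses have been given. Superposition: Cmin = C₀·(f + f² + … + f^3).
≈ 53.958 × (0.4585 + 0.2102 + 0.0964) ≈ 53.958 × 0.7651 ≈ 41.283 mcg/mL.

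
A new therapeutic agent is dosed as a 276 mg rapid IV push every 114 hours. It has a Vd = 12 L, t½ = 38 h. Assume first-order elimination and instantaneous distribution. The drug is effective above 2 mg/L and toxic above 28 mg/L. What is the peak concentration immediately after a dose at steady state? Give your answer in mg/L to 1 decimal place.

τ = 114 h = 3 half-lives, so f = (1/2)^3 = 0.125.
At steady state, R = 1/(1 − 0.125) = 8/7.
Single-dose peak C₀ = D/Vd = 276/12 = 23 mg/L.
Steady-state peak Cmax,ss = C₀·R = 23 × 8/7 ≈ 26.286 mg/L.
Peak 26.3 mg/L vs MTC 28 mg/L: below toxic threshold.

26.3 mg/L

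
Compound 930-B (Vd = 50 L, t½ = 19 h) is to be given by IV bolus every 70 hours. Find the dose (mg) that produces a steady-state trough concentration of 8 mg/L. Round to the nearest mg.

τ/t½ = 70/19 ≈ 3.6842, so f = (1/2)^(70/19) ≈ 0.077793.
Cmin,ss = (D/Vd)·f/(1−f), so D = Cmin,ss·Vd·(1−f)/f.
D = 8 × 50 × (1−f)/f ≈ 8 × 50 × 11.85463 ≈ 4741.85 mg.

4742 mg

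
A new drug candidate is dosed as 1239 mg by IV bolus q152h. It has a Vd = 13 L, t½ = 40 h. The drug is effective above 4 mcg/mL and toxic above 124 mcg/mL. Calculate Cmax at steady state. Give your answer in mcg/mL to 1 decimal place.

102.7 mcg/mL

k = ln2/t½ = ln2/40 ≈ 0.017329 h⁻¹; fraction remaining f = e^(−kτ) = e^(−0.017329×152) ≈ 0.0718.
At steady state, accumulation factor R = 1/(1 − e^(−kτ)) ≈ 1.0774.
Each bolus raises the concentration by D/Vd = 1239/13 ≈ 95.308 mcg/mL.
Steady-state peak Cmax,ss = C₀·R ≈ 95.308 × 1.0774 ≈ 102.685 mcg/mL.
Peak 102.7 mcg/mL vs MTC 124 mcg/mL: below toxic threshold.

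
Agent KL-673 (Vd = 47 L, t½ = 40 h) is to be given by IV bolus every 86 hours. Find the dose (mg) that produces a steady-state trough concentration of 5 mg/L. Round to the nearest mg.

τ/t½ = 86/40 ≈ 2.15, so f = (1/2)^(86/40) ≈ 0.225313.
Cmin,ss = (D/Vd)·f/(1−f), so D = Cmin,ss·Vd·(1−f)/f.
D = 5 × 47 × (1−f)/f ≈ 5 × 47 × 3.43827 ≈ 807.99 mg.

808 mg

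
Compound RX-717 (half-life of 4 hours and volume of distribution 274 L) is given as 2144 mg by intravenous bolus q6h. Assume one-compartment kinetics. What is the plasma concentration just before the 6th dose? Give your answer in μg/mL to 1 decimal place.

f = (1/2)^(τ/t½) = (1/2)^(6/4) ≈ 0.3536.
C₀ = D/Vd = 2144/274 ≈ 7.825 μg/mL.
Before the 6th dose, 5 doses have been given. Superposition: Cmin = C₀·(f + f² + … + f^5).
≈ 7.825 × (0.3536 + 0.1250 + 0.0442 + 0.0156 + 0.0055) ≈ 7.825 × 0.5439 ≈ 4.256 μg/mL.

4.3 μg/mL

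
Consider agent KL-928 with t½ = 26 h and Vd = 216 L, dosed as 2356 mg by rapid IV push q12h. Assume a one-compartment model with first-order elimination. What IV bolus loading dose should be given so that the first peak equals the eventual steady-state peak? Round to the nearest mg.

8605 mg

f = (1/2)^(12/26) ≈ 0.726211; accumulation ratio R = 1/(1−f) ≈ 3.65245.
Loading dose to hit Cmax,ss on first dose: D_load = D_maint·R ≈ 2356 × 3.65245 ≈ 8605.17 mg.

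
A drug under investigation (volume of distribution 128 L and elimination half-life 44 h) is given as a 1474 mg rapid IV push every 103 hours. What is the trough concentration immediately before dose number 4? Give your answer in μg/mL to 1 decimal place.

f = (1/2)^(τ/t½) = (1/2)^(103/44) ≈ 0.1974.
C₀ = D/Vd = 1474/128 ≈ 11.516 μg/mL.
Before the 4th dose, 3 doses have been given. Superposition: Cmin = C₀·(f + f² + … + f^3).
≈ 11.516 × (0.1974 + 0.0390 + 0.0077) ≈ 11.516 × 0.2441 ≈ 2.811 μg/mL.

2.8 μg/mL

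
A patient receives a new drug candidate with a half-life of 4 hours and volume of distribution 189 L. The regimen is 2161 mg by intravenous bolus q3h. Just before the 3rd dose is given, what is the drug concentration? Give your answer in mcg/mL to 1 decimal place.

f = (1/2)^(τ/t½) = (1/2)^(3/4) ≈ 0.5946.
C₀ = D/Vd = 2161/189 ≈ 11.434 mcg/mL.
Before the 3rd dose, 2 doses have been given. Superposition: Cmin = C₀·(f + f²).
≈ 11.434 × (0.5946 + 0.3535) ≈ 11.434 × 0.9481 ≈ 10.841 mcg/mL.

10.8 mcg/mL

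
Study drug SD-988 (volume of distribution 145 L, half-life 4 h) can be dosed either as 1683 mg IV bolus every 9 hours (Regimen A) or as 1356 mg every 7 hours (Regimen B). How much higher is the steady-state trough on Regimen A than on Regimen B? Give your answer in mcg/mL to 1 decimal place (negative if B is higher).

Regimen A: f = (1/2)^(9/4) ≈ 0.2102; Cmin,ss = (1683/145)·f/(1−f) ≈ 3.089 mcg/mL.
Regimen B: f = (1/2)^(7/4) ≈ 0.2973; Cmin,ss = (1356/145)·f/(1−f) ≈ 3.957 mcg/mL.
Difference ≈ 3.089 − 3.957 ≈ -0.868 mcg/mL.

-0.9 mcg/mL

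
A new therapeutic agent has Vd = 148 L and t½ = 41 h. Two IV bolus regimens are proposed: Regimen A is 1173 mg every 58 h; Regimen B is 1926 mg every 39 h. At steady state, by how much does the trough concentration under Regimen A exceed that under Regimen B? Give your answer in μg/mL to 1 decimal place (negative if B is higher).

Regimen A: f = (1/2)^(58/41) ≈ 0.3751; Cmin,ss = (1173/148)·f/(1−f) ≈ 4.757 μg/mL.
Regimen B: f = (1/2)^(39/41) ≈ 0.5172; Cmin,ss = (1926/148)·f/(1−f) ≈ 13.941 μg/mL.
Difference ≈ 4.757 − 13.941 ≈ -9.184 μg/mL.

-9.2 μg/mL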